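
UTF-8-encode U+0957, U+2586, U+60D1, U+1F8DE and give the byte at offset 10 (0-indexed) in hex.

U+0957 → 3-byte form E0 A5 97 at offsets 0–2.
U+2586 → 3-byte form E2 96 86 at offsets 3–5.
U+60D1 → 3-byte form E6 83 91 at offsets 6–8.
U+1F8DE → 4-byte form F0 9F A3 9E at offsets 9–12.
Offset 10 falls in char 4's range; it's byte 2 of F0 9F A3 9E = 0x9F.

0x9F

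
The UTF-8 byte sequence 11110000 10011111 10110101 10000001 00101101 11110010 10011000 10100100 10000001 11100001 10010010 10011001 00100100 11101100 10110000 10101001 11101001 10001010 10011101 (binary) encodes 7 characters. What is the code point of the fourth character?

U+1499

Offset 0: leading byte 0xF0 = 11110000 → 4-byte char #1 = F0 9F B5 81.
Offset 4: leading byte 0x2D = 00101101 → 1-byte char #2 = 2D.
Offset 5: leading byte 0xF2 = 11110010 → 4-byte char #3 = F2 98 A4 81.
Offset 9: leading byte 0xE1 = 11100001 → 3-byte char #4 = E1 92 99.
Leading byte 0xE1 = 11100001 matches 1110xxxx → 3-byte sequence.
Byte 1: 0xE1 = 11100001, payload 0001 (4 bits).
Byte 2: 0x92 = 10010010 (10xxxxxx ✓), payload 010010.
Byte 3: 0x99 = 10011001 (10xxxxxx ✓), payload 011001.
Concatenate: 0001010010011001 = 0x1499 (16 bits → U+1499).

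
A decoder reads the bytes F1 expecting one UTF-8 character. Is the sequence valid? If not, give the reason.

Leading byte 0xF1 = 11110001 → 4-byte form, but only 1 byte is present.

invalid (sequence truncated)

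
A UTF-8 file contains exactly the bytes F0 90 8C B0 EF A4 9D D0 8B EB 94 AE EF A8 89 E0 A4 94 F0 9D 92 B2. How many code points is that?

Byte at offset 0: 0xF0 = 11110000 → 4-byte char (#1). Advance 4.
Byte at offset 4: 0xEF = 11101111 → 3-byte char (#2). Advance 3.
Byte at offset 7: 0xD0 = 11010000 → 2-byte char (#3). Advance 2.
Byte at offset 9: 0xEB = 11101011 → 3-byte char (#4). Advance 3.
Byte at offset 12: 0xEF = 11101111 → 3-byte char (#5). Advance 3.
Byte at offset 15: 0xE0 = 11100000 → 3-byte char (#6). Advance 3.
Byte at offset 18: 0xF0 = 11110000 → 4-byte char (#7). Advance 4.
Reached end at offset 22 after 7 code points.

7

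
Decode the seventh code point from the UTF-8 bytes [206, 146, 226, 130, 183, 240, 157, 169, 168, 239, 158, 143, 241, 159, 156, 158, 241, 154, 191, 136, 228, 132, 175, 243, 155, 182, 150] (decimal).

U+412F

Offset 0: leading byte 0xCE = 11001110 → 2-byte char #1 = CE 92.
Offset 2: leading byte 0xE2 = 11100010 → 3-byte char #2 = E2 82 B7.
Offset 5: leading byte 0xF0 = 11110000 → 4-byte char #3 = F0 9D A9 A8.
Offset 9: leading byte 0xEF = 11101111 → 3-byte char #4 = EF 9E 8F.
Offset 12: leading byte 0xF1 = 11110001 → 4-byte char #5 = F1 9F 9C 9E.
Offset 16: leading byte 0xF1 = 11110001 → 4-byte char #6 = F1 9A BF 88.
Offset 20: leading byte 0xE4 = 11100100 → 3-byte char #7 = E4 84 AF.
Leading byte 0xE4 = 11100100 matches 1110xxxx → 3-byte sequence.
Byte 1: 0xE4 = 11100100, payload 0100 (4 bits).
Byte 2: 0x84 = 10000100 (10xxxxxx ✓), payload 000100.
Byte 3: 0xAF = 10101111 (10xxxxxx ✓), payload 101111.
Concatenate: 0100000100101111 = 0x412F (16 bits → U+412F).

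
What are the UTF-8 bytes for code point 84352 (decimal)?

U+14980 = 0x14980 = 84352 decimal. In range U+10000–U+10FFFF → 4-byte form: 11110xxx 10xxxxxx 10xxxxxx 10xxxxxx.
Binary (21 bits): 000010100100110000000.
Split 3+6+6+6: 000 | 010100 | 100110 | 000000.
Byte 1: 11110000 = 0xF0.
Byte 2: 10010100 = 0x94.
Byte 3: 10100110 = 0xA6.
Byte 4: 10000000 = 0x80.

F0 94 A6 80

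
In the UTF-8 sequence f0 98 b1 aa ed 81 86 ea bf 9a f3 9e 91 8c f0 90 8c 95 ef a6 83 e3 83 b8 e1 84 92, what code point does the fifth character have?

U+10315

Offset 0: leading byte 0xF0 = 11110000 → 4-byte char #1 = F0 98 B1 AA.
Offset 4: leading byte 0xED = 11101101 → 3-byte char #2 = ED 81 86.
Offset 7: leading byte 0xEA = 11101010 → 3-byte char #3 = EA BF 9A.
Offset 10: leading byte 0xF3 = 11110011 → 4-byte char #4 = F3 9E 91 8C.
Offset 14: leading byte 0xF0 = 11110000 → 4-byte char #5 = F0 90 8C 95.
Leading byte 0xF0 = 11110000 matches 11110xxx → 4-byte sequence.
Byte 1: 0xF0 = 11110000, payload 000 (3 bits).
Byte 2: 0x90 = 10010000 (10xxxxxx ✓), payload 010000.
Byte 3: 0x8C = 10001100 (10xxxxxx ✓), payload 001100.
Byte 4: 0x95 = 10010101 (10xxxxxx ✓), payload 010101.
Concatenate: 000010000001100010101 = 0x10315 (21 bits → U+10315).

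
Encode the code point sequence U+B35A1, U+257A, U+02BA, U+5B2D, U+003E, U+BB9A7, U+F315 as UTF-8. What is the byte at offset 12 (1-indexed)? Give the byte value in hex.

1-indexed offset 12 is 0-indexed offset 11.
U+B35A1 → 4-byte form F2 B3 96 A1 at offsets 0–3.
U+257A → 3-byte form E2 95 BA at offsets 4–6.
U+02BA → 2-byte form CA BA at offsets 7–8.
U+5B2D → 3-byte form E5 AC AD at offsets 9–11.
Offset 11 falls in char 4's range; it's byte 3 of E5 AC AD = 0xAD.

0xAD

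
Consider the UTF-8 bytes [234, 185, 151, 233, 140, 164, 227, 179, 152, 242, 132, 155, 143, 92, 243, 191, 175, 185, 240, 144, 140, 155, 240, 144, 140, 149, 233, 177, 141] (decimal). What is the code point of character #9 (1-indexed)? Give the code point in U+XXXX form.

U+9C4D

Offset 0: leading byte 0xEA = 11101010 → 3-byte char #1 = EA B9 97.
Offset 3: leading byte 0xE9 = 11101001 → 3-byte char #2 = E9 8C A4.
Offset 6: leading byte 0xE3 = 11100011 → 3-byte char #3 = E3 B3 98.
Offset 9: leading byte 0xF2 = 11110010 → 4-byte char #4 = F2 84 9B 8F.
Offset 13: leading byte 0x5C = 01011100 → 1-byte char #5 = 5C.
Offset 14: leading byte 0xF3 = 11110011 → 4-byte char #6 = F3 BF AF B9.
Offset 18: leading byte 0xF0 = 11110000 → 4-byte char #7 = F0 90 8C 9B.
Offset 22: leading byte 0xF0 = 11110000 → 4-byte char #8 = F0 90 8C 95.
Offset 26: leading byte 0xE9 = 11101001 → 3-byte char #9 = E9 B1 8D.
Leading byte 0xE9 = 11101001 matches 1110xxxx → 3-byte sequence.
Byte 1: 0xE9 = 11101001, payload 1001 (4 bits).
Byte 2: 0xB1 = 10110001 (10xxxxxx ✓), payload 110001.
Byte 3: 0x8D = 10001101 (10xxxxxx ✓), payload 001101.
Concatenate: 1001110001001101 = 0x9C4D (16 bits → U+9C4D).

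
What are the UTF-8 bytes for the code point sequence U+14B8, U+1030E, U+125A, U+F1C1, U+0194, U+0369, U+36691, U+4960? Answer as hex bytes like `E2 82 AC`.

E1 92 B8 F0 90 8C 8E E1 89 9A EF 87 81 C6 94 CD A9 F0 B6 9A 91 E4 A5 A0

U+14B8: 3-byte form → E1 92 B8.
U+1030E: 4-byte form → F0 90 8C 8E.
U+125A: 3-byte form → E1 89 9A.
U+F1C1: 3-byte form → EF 87 81.
U+0194: 2-byte form → C6 94.
U+0369: 2-byte form → CD A9.
U+36691: 4-byte form → F0 B6 9A 91.
U+4960: 3-byte form → E4 A5 A0.
Concatenated (24 bytes): E1 92 B8 F0 90 8C 8E E1 89 9A EF 87 81 C6 94 CD A9 F0 B6 9A 91 E4 A5 A0.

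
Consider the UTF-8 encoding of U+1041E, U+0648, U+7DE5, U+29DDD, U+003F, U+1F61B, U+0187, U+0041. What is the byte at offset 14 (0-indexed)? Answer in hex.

U+1041E → 4-byte form F0 90 90 9E at offsets 0–3.
U+0648 → 2-byte form D9 88 at offsets 4–5.
U+7DE5 → 3-byte form E7 B7 A5 at offsets 6–8.
U+29DDD → 4-byte form F0 A9 B7 9D at offsets 9–12.
U+003F → 1-byte form 3F at offsets 13–13.
U+1F61B → 4-byte form F0 9F 98 9B at offsets 14–17.
Offset 14 falls in char 6's range; it's byte 1 of F0 9F 98 9B = 0xF0.

0xF0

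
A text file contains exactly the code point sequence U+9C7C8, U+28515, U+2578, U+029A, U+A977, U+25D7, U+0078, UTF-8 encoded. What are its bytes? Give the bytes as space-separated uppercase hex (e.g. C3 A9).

U+9C7C8: 4-byte form → F2 9C 9F 88.
U+28515: 4-byte form → F0 A8 94 95.
U+2578: 3-byte form → E2 95 B8.
U+029A: 2-byte form → CA 9A.
U+A977: 3-byte form → EA A5 B7.
U+25D7: 3-byte form → E2 97 97.
U+0078: 1-byte form → 78.
Concatenated (20 bytes): F2 9C 9F 88 F0 A8 94 95 E2 95 B8 CA 9A EA A5 B7 E2 97 97 78.

F2 9C 9F 88 F0 A8 94 95 E2 95 B8 CA 9A EA A5 B7 E2 97 97 78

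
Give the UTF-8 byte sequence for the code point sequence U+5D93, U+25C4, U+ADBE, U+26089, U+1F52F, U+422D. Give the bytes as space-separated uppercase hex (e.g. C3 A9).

U+5D93: 3-byte form → E5 B6 93.
U+25C4: 3-byte form → E2 97 84.
U+ADBE: 3-byte form → EA B6 BE.
U+26089: 4-byte form → F0 A6 82 89.
U+1F52F: 4-byte form → F0 9F 94 AF.
U+422D: 3-byte form → E4 88 AD.
Concatenated (20 bytes): E5 B6 93 E2 97 84 EA B6 BE F0 A6 82 89 F0 9F 94 AF E4 88 AD.

E5 B6 93 E2 97 84 EA B6 BE F0 A6 82 89 F0 9F 94 AF E4 88 AD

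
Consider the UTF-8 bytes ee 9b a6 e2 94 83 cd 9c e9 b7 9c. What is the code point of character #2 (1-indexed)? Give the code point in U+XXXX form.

U+2503

Offset 0: leading byte 0xEE = 11101110 → 3-byte char #1 = EE 9B A6.
Offset 3: leading byte 0xE2 = 11100010 → 3-byte char #2 = E2 94 83.
Leading byte 0xE2 = 11100010 matches 1110xxxx → 3-byte sequence.
Byte 1: 0xE2 = 11100010, payload 0010 (4 bits).
Byte 2: 0x94 = 10010100 (10xxxxxx ✓), payload 010100.
Byte 3: 0x83 = 10000011 (10xxxxxx ✓), payload 000011.
Concatenate: 0010010100000011 = 0x2503 (16 bits → U+2503).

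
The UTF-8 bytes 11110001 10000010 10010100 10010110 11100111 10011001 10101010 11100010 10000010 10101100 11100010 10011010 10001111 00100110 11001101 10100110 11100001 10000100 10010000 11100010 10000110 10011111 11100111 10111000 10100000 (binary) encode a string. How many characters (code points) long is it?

Byte at offset 0: 0xF1 = 11110001 → 4-byte char (#1). Advance 4.
Byte at offset 4: 0xE7 = 11100111 → 3-byte char (#2). Advance 3.
Byte at offset 7: 0xE2 = 11100010 → 3-byte char (#3). Advance 3.
Byte at offset 10: 0xE2 = 11100010 → 3-byte char (#4). Advance 3.
Byte at offset 13: 0x26 = 00100110 → 1-byte char (#5). Advance 1.
Byte at offset 14: 0xCD = 11001101 → 2-byte char (#6). Advance 2.
Byte at offset 16: 0xE1 = 11100001 → 3-byte char (#7). Advance 3.
Byte at offset 19: 0xE2 = 11100010 → 3-byte char (#8). Advance 3.
Byte at offset 22: 0xE7 = 11100111 → 3-byte char (#9). Advance 3.
Reached end at offset 25 after 9 code points.

9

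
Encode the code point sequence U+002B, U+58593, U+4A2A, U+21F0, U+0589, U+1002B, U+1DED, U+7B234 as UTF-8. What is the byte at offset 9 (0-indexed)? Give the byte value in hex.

U+002B → 1-byte form 2B at offsets 0–0.
U+58593 → 4-byte form F1 98 96 93 at offsets 1–4.
U+4A2A → 3-byte form E4 A8 AA at offsets 5–7.
U+21F0 → 3-byte form E2 87 B0 at offsets 8–10.
Offset 9 falls in char 4's range; it's byte 2 of E2 87 B0 = 0x87.

0x87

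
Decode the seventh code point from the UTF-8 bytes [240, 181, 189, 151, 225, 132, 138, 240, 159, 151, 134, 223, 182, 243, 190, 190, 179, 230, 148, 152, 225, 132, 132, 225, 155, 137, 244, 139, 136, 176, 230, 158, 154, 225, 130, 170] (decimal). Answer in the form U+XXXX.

Offset 0: leading byte 0xF0 = 11110000 → 4-byte char #1 = F0 B5 BD 97.
Offset 4: leading byte 0xE1 = 11100001 → 3-byte char #2 = E1 84 8A.
Offset 7: leading byte 0xF0 = 11110000 → 4-byte char #3 = F0 9F 97 86.
Offset 11: leading byte 0xDF = 11011111 → 2-byte char #4 = DF B6.
Offset 13: leading byte 0xF3 = 11110011 → 4-byte char #5 = F3 BE BE B3.
Offset 17: leading byte 0xE6 = 11100110 → 3-byte char #6 = E6 94 98.
Offset 20: leading byte 0xE1 = 11100001 → 3-byte char #7 = E1 84 84.
Leading byte 0xE1 = 11100001 matches 1110xxxx → 3-byte sequence.
Byte 1: 0xE1 = 11100001, payload 0001 (4 bits).
Byte 2: 0x84 = 10000100 (10xxxxxx ✓), payload 000100.
Byte 3: 0x84 = 10000100 (10xxxxxx ✓), payload 000100.
Concatenate: 0001000100000100 = 0x1104 (16 bits → U+1104).

U+1104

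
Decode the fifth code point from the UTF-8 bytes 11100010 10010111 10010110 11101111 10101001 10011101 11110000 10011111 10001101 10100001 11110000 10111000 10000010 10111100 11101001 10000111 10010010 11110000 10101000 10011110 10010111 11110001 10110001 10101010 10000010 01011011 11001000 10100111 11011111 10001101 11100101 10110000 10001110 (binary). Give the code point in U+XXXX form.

Offset 0: leading byte 0xE2 = 11100010 → 3-byte char #1 = E2 97 96.
Offset 3: leading byte 0xEF = 11101111 → 3-byte char #2 = EF A9 9D.
Offset 6: leading byte 0xF0 = 11110000 → 4-byte char #3 = F0 9F 8D A1.
Offset 10: leading byte 0xF0 = 11110000 → 4-byte char #4 = F0 B8 82 BC.
Offset 14: leading byte 0xE9 = 11101001 → 3-byte char #5 = E9 87 92.
Leading byte 0xE9 = 11101001 matches 1110xxxx → 3-byte sequence.
Byte 1: 0xE9 = 11101001, payload 1001 (4 bits).
Byte 2: 0x87 = 10000111 (10xxxxxx ✓), payload 000111.
Byte 3: 0x92 = 10010010 (10xxxxxx ✓), payload 010010.
Concatenate: 1001000111010010 = 0x91D2 (16 bits → U+91D2).

U+91D2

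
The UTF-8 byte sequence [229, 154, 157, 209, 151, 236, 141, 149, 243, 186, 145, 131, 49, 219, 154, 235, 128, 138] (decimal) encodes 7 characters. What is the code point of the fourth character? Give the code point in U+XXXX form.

Offset 0: leading byte 0xE5 = 11100101 → 3-byte char #1 = E5 9A 9D.
Offset 3: leading byte 0xD1 = 11010001 → 2-byte char #2 = D1 97.
Offset 5: leading byte 0xEC = 11101100 → 3-byte char #3 = EC 8D 95.
Offset 8: leading byte 0xF3 = 11110011 → 4-byte char #4 = F3 BA 91 83.
Leading byte 0xF3 = 11110011 matches 11110xxx → 4-byte sequence.
Byte 1: 0xF3 = 11110011, payload 011 (3 bits).
Byte 2: 0xBA = 10111010 (10xxxxxx ✓), payload 111010.
Byte 3: 0x91 = 10010001 (10xxxxxx ✓), payload 010001.
Byte 4: 0x83 = 10000011 (10xxxxxx ✓), payload 000011.
Concatenate: 011111010010001000011 = 0xFA443 (21 bits → U+FA443).

U+FA443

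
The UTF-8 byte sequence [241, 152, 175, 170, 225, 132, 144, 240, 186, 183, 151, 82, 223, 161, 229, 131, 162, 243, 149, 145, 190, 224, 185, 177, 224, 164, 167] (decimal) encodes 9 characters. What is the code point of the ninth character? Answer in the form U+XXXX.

U+0927

Offset 0: leading byte 0xF1 = 11110001 → 4-byte char #1 = F1 98 AF AA.
Offset 4: leading byte 0xE1 = 11100001 → 3-byte char #2 = E1 84 90.
Offset 7: leading byte 0xF0 = 11110000 → 4-byte char #3 = F0 BA B7 97.
Offset 11: leading byte 0x52 = 01010010 → 1-byte char #4 = 52.
Offset 12: leading byte 0xDF = 11011111 → 2-byte char #5 = DF A1.
Offset 14: leading byte 0xE5 = 11100101 → 3-byte char #6 = E5 83 A2.
Offset 17: leading byte 0xF3 = 11110011 → 4-byte char #7 = F3 95 91 BE.
Offset 21: leading byte 0xE0 = 11100000 → 3-byte char #8 = E0 B9 B1.
Offset 24: leading byte 0xE0 = 11100000 → 3-byte char #9 = E0 A4 A7.
Leading byte 0xE0 = 11100000 matches 1110xxxx → 3-byte sequence.
Byte 1: 0xE0 = 11100000, payload 0000 (4 bits).
Byte 2: 0xA4 = 10100100 (10xxxxxx ✓), payload 100100.
Byte 3: 0xA7 = 10100111 (10xxxxxx ✓), payload 100111.
Concatenate: 0000100100100111 = 0x927 (16 bits → U+0927).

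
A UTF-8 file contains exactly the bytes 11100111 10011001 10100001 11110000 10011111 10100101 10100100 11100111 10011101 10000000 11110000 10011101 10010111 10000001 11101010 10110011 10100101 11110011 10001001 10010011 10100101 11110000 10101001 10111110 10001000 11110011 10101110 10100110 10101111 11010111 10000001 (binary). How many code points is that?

Byte at offset 0: 0xE7 = 11100111 → 3-byte char (#1). Advance 3.
Byte at offset 3: 0xF0 = 11110000 → 4-byte char (#2). Advance 4.
Byte at offset 7: 0xE7 = 11100111 → 3-byte char (#3). Advance 3.
Byte at offset 10: 0xF0 = 11110000 → 4-byte char (#4). Advance 4.
Byte at offset 14: 0xEA = 11101010 → 3-byte char (#5). Advance 3.
Byte at offset 17: 0xF3 = 11110011 → 4-byte char (#6). Advance 4.
Byte at offset 21: 0xF0 = 11110000 → 4-byte char (#7). Advance 4.
Byte at offset 25: 0xF3 = 11110011 → 4-byte char (#8). Advance 4.
Byte at offset 29: 0xD7 = 11010111 → 2-byte char (#9). Advance 2.
Reached end at offset 31 after 9 code points.

9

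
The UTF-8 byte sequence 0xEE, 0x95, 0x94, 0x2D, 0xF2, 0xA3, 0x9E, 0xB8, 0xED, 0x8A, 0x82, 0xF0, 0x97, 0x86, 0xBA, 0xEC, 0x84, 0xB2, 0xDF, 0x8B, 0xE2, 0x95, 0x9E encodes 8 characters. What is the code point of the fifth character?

U+171BA

Offset 0: leading byte 0xEE = 11101110 → 3-byte char #1 = EE 95 94.
Offset 3: leading byte 0x2D = 00101101 → 1-byte char #2 = 2D.
Offset 4: leading byte 0xF2 = 11110010 → 4-byte char #3 = F2 A3 9E B8.
Offset 8: leading byte 0xED = 11101101 → 3-byte char #4 = ED 8A 82.
Offset 11: leading byte 0xF0 = 11110000 → 4-byte char #5 = F0 97 86 BA.
Leading byte 0xF0 = 11110000 matches 11110xxx → 4-byte sequence.
Byte 1: 0xF0 = 11110000, payload 000 (3 bits).
Byte 2: 0x97 = 10010111 (10xxxxxx ✓), payload 010111.
Byte 3: 0x86 = 10000110 (10xxxxxx ✓), payload 000110.
Byte 4: 0xBA = 10111010 (10xxxxxx ✓), payload 111010.
Concatenate: 000010111000110111010 = 0x171BA (21 bits → U+171BA).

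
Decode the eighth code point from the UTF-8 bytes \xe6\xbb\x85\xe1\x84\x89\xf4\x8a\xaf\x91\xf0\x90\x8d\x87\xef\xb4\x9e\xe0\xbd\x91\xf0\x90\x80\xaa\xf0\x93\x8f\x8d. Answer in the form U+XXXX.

U+133CD

Offset 0: leading byte 0xE6 = 11100110 → 3-byte char #1 = E6 BB 85.
Offset 3: leading byte 0xE1 = 11100001 → 3-byte char #2 = E1 84 89.
Offset 6: leading byte 0xF4 = 11110100 → 4-byte char #3 = F4 8A AF 91.
Offset 10: leading byte 0xF0 = 11110000 → 4-byte char #4 = F0 90 8D 87.
Offset 14: leading byte 0xEF = 11101111 → 3-byte char #5 = EF B4 9E.
Offset 17: leading byte 0xE0 = 11100000 → 3-byte char #6 = E0 BD 91.
Offset 20: leading byte 0xF0 = 11110000 → 4-byte char #7 = F0 90 80 AA.
Offset 24: leading byte 0xF0 = 11110000 → 4-byte char #8 = F0 93 8F 8D.
Leading byte 0xF0 = 11110000 matches 11110xxx → 4-byte sequence.
Byte 1: 0xF0 = 11110000, payload 000 (3 bits).
Byte 2: 0x93 = 10010011 (10xxxxxx ✓), payload 010011.
Byte 3: 0x8F = 10001111 (10xxxxxx ✓), payload 001111.
Byte 4: 0x8D = 10001101 (10xxxxxx ✓), payload 001101.
Concatenate: 000010011001111001101 = 0x133CD (21 bits → U+133CD).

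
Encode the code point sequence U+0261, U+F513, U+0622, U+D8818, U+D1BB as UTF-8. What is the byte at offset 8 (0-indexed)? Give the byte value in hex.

U+0261 → 2-byte form C9 A1 at offsets 0–1.
U+F513 → 3-byte form EF 94 93 at offsets 2–4.
U+0622 → 2-byte form D8 A2 at offsets 5–6.
U+D8818 → 4-byte form F3 98 A0 98 at offsets 7–10.
Offset 8 falls in char 4's range; it's byte 2 of F3 98 A0 98 = 0x98.

0x98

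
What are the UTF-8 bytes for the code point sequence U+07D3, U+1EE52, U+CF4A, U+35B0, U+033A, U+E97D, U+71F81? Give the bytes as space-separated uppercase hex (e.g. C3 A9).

U+07D3: 2-byte form → DF 93.
U+1EE52: 4-byte form → F0 9E B9 92.
U+CF4A: 3-byte form → EC BD 8A.
U+35B0: 3-byte form → E3 96 B0.
U+033A: 2-byte form → CC BA.
U+E97D: 3-byte form → EE A5 BD.
U+71F81: 4-byte form → F1 B1 BE 81.
Concatenated (21 bytes): DF 93 F0 9E B9 92 EC BD 8A E3 96 B0 CC BA EE A5 BD F1 B1 BE 81.

DF 93 F0 9E B9 92 EC BD 8A E3 96 B0 CC BA EE A5 BD F1 B1 BE 81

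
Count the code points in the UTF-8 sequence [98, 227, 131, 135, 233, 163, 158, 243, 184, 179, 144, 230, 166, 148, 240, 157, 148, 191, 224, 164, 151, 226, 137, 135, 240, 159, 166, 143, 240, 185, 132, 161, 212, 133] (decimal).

Byte at offset 0: 0x62 = 01100010 → 1-byte char (#1). Advance 1.
Byte at offset 1: 0xE3 = 11100011 → 3-byte char (#2). Advance 3.
Byte at offset 4: 0xE9 = 11101001 → 3-byte char (#3). Advance 3.
Byte at offset 7: 0xF3 = 11110011 → 4-byte char (#4). Advance 4.
Byte at offset 11: 0xE6 = 11100110 → 3-byte char (#5). Advance 3.
Byte at offset 14: 0xF0 = 11110000 → 4-byte char (#6). Advance 4.
Byte at offset 18: 0xE0 = 11100000 → 3-byte char (#7). Advance 3.
Byte at offset 21: 0xE2 = 11100010 → 3-byte char (#8). Advance 3.
Byte at offset 24: 0xF0 = 11110000 → 4-byte char (#9). Advance 4.
Byte at offset 28: 0xF0 = 11110000 → 4-byte char (#10). Advance 4.
Byte at offset 32: 0xD4 = 11010100 → 2-byte char (#11). Advance 2.
Reached end at offset 34 after 11 code points.

11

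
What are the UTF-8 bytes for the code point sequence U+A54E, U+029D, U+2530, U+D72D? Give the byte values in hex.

U+A54E: 3-byte form → EA 95 8E.
U+029D: 2-byte form → CA 9D.
U+2530: 3-byte form → E2 94 B0.
U+D72D: 3-byte form → ED 9C AD.
Concatenated (11 bytes): EA 95 8E CA 9D E2 94 B0 ED 9C AD.

EA 95 8E CA 9D E2 94 B0 ED 9C AD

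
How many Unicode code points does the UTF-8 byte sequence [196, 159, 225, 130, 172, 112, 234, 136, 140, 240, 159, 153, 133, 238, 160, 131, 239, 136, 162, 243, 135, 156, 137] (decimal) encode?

8

Byte at offset 0: 0xC4 = 11000100 → 2-byte char (#1). Advance 2.
Byte at offset 2: 0xE1 = 11100001 → 3-byte char (#2). Advance 3.
Byte at offset 5: 0x70 = 01110000 → 1-byte char (#3). Advance 1.
Byte at offset 6: 0xEA = 11101010 → 3-byte char (#4). Advance 3.
Byte at offset 9: 0xF0 = 11110000 → 4-byte char (#5). Advance 4.
Byte at offset 13: 0xEE = 11101110 → 3-byte char (#6). Advance 3.
Byte at offset 16: 0xEF = 11101111 → 3-byte char (#7). Advance 3.
Byte at offset 19: 0xF3 = 11110011 → 4-byte char (#8). Advance 4.
Reached end at offset 23 after 8 code points.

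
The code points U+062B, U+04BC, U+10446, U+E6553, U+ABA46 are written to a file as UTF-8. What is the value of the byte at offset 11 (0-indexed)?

U+062B → 2-byte form D8 AB at offsets 0–1.
U+04BC → 2-byte form D2 BC at offsets 2–3.
U+10446 → 4-byte form F0 90 91 86 at offsets 4–7.
U+E6553 → 4-byte form F3 A6 95 93 at offsets 8–11.
Offset 11 falls in char 4's range; it's byte 4 of F3 A6 95 93 = 0x93.

0x93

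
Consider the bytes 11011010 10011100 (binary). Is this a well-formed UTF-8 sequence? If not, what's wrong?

valid

Leading byte 0xDA = 11011010 → 2-byte form.
Continuation bytes 0x9C=10011100 all match 10xxxxxx.
Decoded value 0x69C is ≥ 0x80 (shortest form) and not a surrogate.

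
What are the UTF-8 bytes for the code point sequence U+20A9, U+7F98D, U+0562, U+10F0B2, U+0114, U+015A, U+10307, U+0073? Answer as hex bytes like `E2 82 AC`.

U+20A9: 3-byte form → E2 82 A9.
U+7F98D: 4-byte form → F1 BF A6 8D.
U+0562: 2-byte form → D5 A2.
U+10F0B2: 4-byte form → F4 8F 82 B2.
U+0114: 2-byte form → C4 94.
U+015A: 2-byte form → C5 9A.
U+10307: 4-byte form → F0 90 8C 87.
U+0073: 1-byte form → 73.
Concatenated (22 bytes): E2 82 A9 F1 BF A6 8D D5 A2 F4 8F 82 B2 C4 94 C5 9A F0 90 8C 87 73.

E2 82 A9 F1 BF A6 8D D5 A2 F4 8F 82 B2 C4 94 C5 9A F0 90 8C 87 73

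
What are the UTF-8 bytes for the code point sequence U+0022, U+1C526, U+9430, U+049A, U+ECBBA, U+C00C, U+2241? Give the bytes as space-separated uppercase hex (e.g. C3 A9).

22 F0 9C 94 A6 E9 90 B0 D2 9A F3 AC AE BA EC 80 8C E2 89 81

U+0022: 1-byte form → 22.
U+1C526: 4-byte form → F0 9C 94 A6.
U+9430: 3-byte form → E9 90 B0.
U+049A: 2-byte form → D2 9A.
U+ECBBA: 4-byte form → F3 AC AE BA.
U+C00C: 3-byte form → EC 80 8C.
U+2241: 3-byte form → E2 89 81.
Concatenated (20 bytes): 22 F0 9C 94 A6 E9 90 B0 D2 9A F3 AC AE BA EC 80 8C E2 89 81.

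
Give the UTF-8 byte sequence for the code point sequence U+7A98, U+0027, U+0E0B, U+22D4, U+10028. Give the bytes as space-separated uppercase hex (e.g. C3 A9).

E7 AA 98 27 E0 B8 8B E2 8B 94 F0 90 80 A8

U+7A98: 3-byte form → E7 AA 98.
U+0027: 1-byte form → 27.
U+0E0B: 3-byte form → E0 B8 8B.
U+22D4: 3-byte form → E2 8B 94.
U+10028: 4-byte form → F0 90 80 A8.
Concatenated (14 bytes): E7 AA 98 27 E0 B8 8B E2 8B 94 F0 90 80 A8.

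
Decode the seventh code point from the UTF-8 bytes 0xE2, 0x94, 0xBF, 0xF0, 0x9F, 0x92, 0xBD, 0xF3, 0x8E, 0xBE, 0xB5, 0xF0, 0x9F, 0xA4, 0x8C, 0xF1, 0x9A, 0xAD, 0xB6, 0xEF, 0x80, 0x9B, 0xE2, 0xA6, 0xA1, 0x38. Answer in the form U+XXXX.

Offset 0: leading byte 0xE2 = 11100010 → 3-byte char #1 = E2 94 BF.
Offset 3: leading byte 0xF0 = 11110000 → 4-byte char #2 = F0 9F 92 BD.
Offset 7: leading byte 0xF3 = 11110011 → 4-byte char #3 = F3 8E BE B5.
Offset 11: leading byte 0xF0 = 11110000 → 4-byte char #4 = F0 9F A4 8C.
Offset 15: leading byte 0xF1 = 11110001 → 4-byte char #5 = F1 9A AD B6.
Offset 19: leading byte 0xEF = 11101111 → 3-byte char #6 = EF 80 9B.
Offset 22: leading byte 0xE2 = 11100010 → 3-byte char #7 = E2 A6 A1.
Leading byte 0xE2 = 11100010 matches 1110xxxx → 3-byte sequence.
Byte 1: 0xE2 = 11100010, payload 0010 (4 bits).
Byte 2: 0xA6 = 10100110 (10xxxxxx ✓), payload 100110.
Byte 3: 0xA1 = 10100001 (10xxxxxx ✓), payload 100001.
Concatenate: 0010100110100001 = 0x29A1 (16 bits → U+29A1).

U+29A1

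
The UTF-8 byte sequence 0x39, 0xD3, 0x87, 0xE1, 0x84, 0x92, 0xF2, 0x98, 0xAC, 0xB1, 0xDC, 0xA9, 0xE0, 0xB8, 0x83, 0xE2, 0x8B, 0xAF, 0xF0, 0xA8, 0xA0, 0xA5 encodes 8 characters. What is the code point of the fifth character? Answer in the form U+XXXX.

U+0729

Offset 0: leading byte 0x39 = 00111001 → 1-byte char #1 = 39.
Offset 1: leading byte 0xD3 = 11010011 → 2-byte char #2 = D3 87.
Offset 3: leading byte 0xE1 = 11100001 → 3-byte char #3 = E1 84 92.
Offset 6: leading byte 0xF2 = 11110010 → 4-byte char #4 = F2 98 AC B1.
Offset 10: leading byte 0xDC = 11011100 → 2-byte char #5 = DC A9.
Leading byte 0xDC = 11011100 matches 110xxxxx → 2-byte sequence.
Byte 1: 0xDC = 11011100, payload 11100 (5 bits).
Byte 2: 0xA9 = 10101001 (10xxxxxx ✓), payload 101001.
Concatenate: 11100101001 = 0x729 (11 bits → U+0729).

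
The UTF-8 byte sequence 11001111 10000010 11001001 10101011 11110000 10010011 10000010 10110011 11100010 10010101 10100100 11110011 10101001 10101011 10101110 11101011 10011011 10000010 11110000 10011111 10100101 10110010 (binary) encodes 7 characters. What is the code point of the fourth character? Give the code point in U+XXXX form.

Offset 0: leading byte 0xCF = 11001111 → 2-byte char #1 = CF 82.
Offset 2: leading byte 0xC9 = 11001001 → 2-byte char #2 = C9 AB.
Offset 4: leading byte 0xF0 = 11110000 → 4-byte char #3 = F0 93 82 B3.
Offset 8: leading byte 0xE2 = 11100010 → 3-byte char #4 = E2 95 A4.
Leading byte 0xE2 = 11100010 matches 1110xxxx → 3-byte sequence.
Byte 1: 0xE2 = 11100010, payload 0010 (4 bits).
Byte 2: 0x95 = 10010101 (10xxxxxx ✓), payload 010101.
Byte 3: 0xA4 = 10100100 (10xxxxxx ✓), payload 100100.
Concatenate: 0010010101100100 = 0x2564 (16 bits → U+2564).

U+2564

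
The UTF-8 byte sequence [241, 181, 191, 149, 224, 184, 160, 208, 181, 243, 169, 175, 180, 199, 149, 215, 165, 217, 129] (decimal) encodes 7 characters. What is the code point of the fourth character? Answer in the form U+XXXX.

Offset 0: leading byte 0xF1 = 11110001 → 4-byte char #1 = F1 B5 BF 95.
Offset 4: leading byte 0xE0 = 11100000 → 3-byte char #2 = E0 B8 A0.
Offset 7: leading byte 0xD0 = 11010000 → 2-byte char #3 = D0 B5.
Offset 9: leading byte 0xF3 = 11110011 → 4-byte char #4 = F3 A9 AF B4.
Leading byte 0xF3 = 11110011 matches 11110xxx → 4-byte sequence.
Byte 1: 0xF3 = 11110011, payload 011 (3 bits).
Byte 2: 0xA9 = 10101001 (10xxxxxx ✓), payload 101001.
Byte 3: 0xAF = 10101111 (10xxxxxx ✓), payload 101111.
Byte 4: 0xB4 = 10110100 (10xxxxxx ✓), payload 110100.
Concatenate: 011101001101111110100 = 0xE9BF4 (21 bits → U+E9BF4).

U+E9BF4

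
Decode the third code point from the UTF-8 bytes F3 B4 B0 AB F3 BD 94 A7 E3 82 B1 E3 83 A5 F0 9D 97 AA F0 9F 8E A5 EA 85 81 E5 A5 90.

Offset 0: leading byte 0xF3 = 11110011 → 4-byte char #1 = F3 B4 B0 AB.
Offset 4: leading byte 0xF3 = 11110011 → 4-byte char #2 = F3 BD 94 A7.
Offset 8: leading byte 0xE3 = 11100011 → 3-byte char #3 = E3 82 B1.
Leading byte 0xE3 = 11100011 matches 1110xxxx → 3-byte sequence.
Byte 1: 0xE3 = 11100011, payload 0011 (4 bits).
Byte 2: 0x82 = 10000010 (10xxxxxx ✓), payload 000010.
Byte 3: 0xB1 = 10110001 (10xxxxxx ✓), payload 110001.
Concatenate: 0011000010110001 = 0x30B1 (16 bits → U+30B1).

U+30B1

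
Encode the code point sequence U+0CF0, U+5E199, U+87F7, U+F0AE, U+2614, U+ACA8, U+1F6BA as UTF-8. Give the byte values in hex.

U+0CF0: 3-byte form → E0 B3 B0.
U+5E199: 4-byte form → F1 9E 86 99.
U+87F7: 3-byte form → E8 9F B7.
U+F0AE: 3-byte form → EF 82 AE.
U+2614: 3-byte form → E2 98 94.
U+ACA8: 3-byte form → EA B2 A8.
U+1F6BA: 4-byte form → F0 9F 9A BA.
Concatenated (23 bytes): E0 B3 B0 F1 9E 86 99 E8 9F B7 EF 82 AE E2 98 94 EA B2 A8 F0 9F 9A BA.

E0 B3 B0 F1 9E 86 99 E8 9F B7 EF 82 AE E2 98 94 EA B2 A8 F0 9F 9A BA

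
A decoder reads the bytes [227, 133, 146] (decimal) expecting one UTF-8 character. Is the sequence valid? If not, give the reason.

Leading byte 0xE3 = 11100011 → 3-byte form.
Continuation bytes 0x85=10000101, 0x92=10010010 all match 10xxxxxx.
Decoded value 0x3152 is ≥ 0x800 (shortest form) and not a surrogate.

valid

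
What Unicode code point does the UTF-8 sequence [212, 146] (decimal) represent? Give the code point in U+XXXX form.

U+0512

Leading byte 0xD4 = 11010100 matches 110xxxxx → 2-byte sequence.
Byte 1: 0xD4 = 11010100, payload 10100 (5 bits).
Byte 2: 0x92 = 10010010 (10xxxxxx ✓), payload 010010.
Concatenate: 10100010010 = 0x512 (11 bits → U+0512).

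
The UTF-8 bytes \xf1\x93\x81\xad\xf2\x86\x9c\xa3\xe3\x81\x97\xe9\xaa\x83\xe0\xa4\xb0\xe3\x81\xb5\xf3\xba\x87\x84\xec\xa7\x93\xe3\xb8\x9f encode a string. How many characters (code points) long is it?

9

Byte at offset 0: 0xF1 = 11110001 → 4-byte char (#1). Advance 4.
Byte at offset 4: 0xF2 = 11110010 → 4-byte char (#2). Advance 4.
Byte at offset 8: 0xE3 = 11100011 → 3-byte char (#3). Advance 3.
Byte at offset 11: 0xE9 = 11101001 → 3-byte char (#4). Advance 3.
Byte at offset 14: 0xE0 = 11100000 → 3-byte char (#5). Advance 3.
Byte at offset 17: 0xE3 = 11100011 → 3-byte char (#6). Advance 3.
Byte at offset 20: 0xF3 = 11110011 → 4-byte char (#7). Advance 4.
Byte at offset 24: 0xEC = 11101100 → 3-byte char (#8). Advance 3.
Byte at offset 27: 0xE3 = 11100011 → 3-byte char (#9). Advance 3.
Reached end at offset 30 after 9 code points.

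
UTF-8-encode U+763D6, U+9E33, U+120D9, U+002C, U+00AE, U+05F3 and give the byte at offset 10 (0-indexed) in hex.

0x99

U+763D6 → 4-byte form F1 B6 8F 96 at offsets 0–3.
U+9E33 → 3-byte form E9 B8 B3 at offsets 4–6.
U+120D9 → 4-byte form F0 92 83 99 at offsets 7–10.
Offset 10 falls in char 3's range; it's byte 4 of F0 92 83 99 = 0x99.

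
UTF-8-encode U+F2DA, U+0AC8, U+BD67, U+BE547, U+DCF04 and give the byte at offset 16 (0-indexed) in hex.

U+F2DA → 3-byte form EF 8B 9A at offsets 0–2.
U+0AC8 → 3-byte form E0 AB 88 at offsets 3–5.
U+BD67 → 3-byte form EB B5 A7 at offsets 6–8.
U+BE547 → 4-byte form F2 BE 95 87 at offsets 9–12.
U+DCF04 → 4-byte form F3 9C BC 84 at offsets 13–16.
Offset 16 falls in char 5's range; it's byte 4 of F3 9C BC 84 = 0x84.

0x84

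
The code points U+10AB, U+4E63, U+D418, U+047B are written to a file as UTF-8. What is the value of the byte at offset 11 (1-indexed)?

1-indexed offset 11 is 0-indexed offset 10.
U+10AB → 3-byte form E1 82 AB at offsets 0–2.
U+4E63 → 3-byte form E4 B9 A3 at offsets 3–5.
U+D418 → 3-byte form ED 90 98 at offsets 6–8.
U+047B → 2-byte form D1 BB at offsets 9–10.
Offset 10 falls in char 4's range; it's byte 2 of D1 BB = 0xBB.

0xBB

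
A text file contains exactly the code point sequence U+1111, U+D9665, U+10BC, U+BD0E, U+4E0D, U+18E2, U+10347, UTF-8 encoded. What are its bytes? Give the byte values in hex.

E1 84 91 F3 99 99 A5 E1 82 BC EB B4 8E E4 B8 8D E1 A3 A2 F0 90 8D 87

U+1111: 3-byte form → E1 84 91.
U+D9665: 4-byte form → F3 99 99 A5.
U+10BC: 3-byte form → E1 82 BC.
U+BD0E: 3-byte form → EB B4 8E.
U+4E0D: 3-byte form → E4 B8 8D.
U+18E2: 3-byte form → E1 A3 A2.
U+10347: 4-byte form → F0 90 8D 87.
Concatenated (23 bytes): E1 84 91 F3 99 99 A5 E1 82 BC EB B4 8E E4 B8 8D E1 A3 A2 F0 90 8D 87.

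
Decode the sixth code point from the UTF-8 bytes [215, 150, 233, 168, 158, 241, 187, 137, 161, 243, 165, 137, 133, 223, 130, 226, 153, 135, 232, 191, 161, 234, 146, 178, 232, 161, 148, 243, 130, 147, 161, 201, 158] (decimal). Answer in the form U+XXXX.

U+2647

Offset 0: leading byte 0xD7 = 11010111 → 2-byte char #1 = D7 96.
Offset 2: leading byte 0xE9 = 11101001 → 3-byte char #2 = E9 A8 9E.
Offset 5: leading byte 0xF1 = 11110001 → 4-byte char #3 = F1 BB 89 A1.
Offset 9: leading byte 0xF3 = 11110011 → 4-byte char #4 = F3 A5 89 85.
Offset 13: leading byte 0xDF = 11011111 → 2-byte char #5 = DF 82.
Offset 15: leading byte 0xE2 = 11100010 → 3-byte char #6 = E2 99 87.
Leading byte 0xE2 = 11100010 matches 1110xxxx → 3-byte sequence.
Byte 1: 0xE2 = 11100010, payload 0010 (4 bits).
Byte 2: 0x99 = 10011001 (10xxxxxx ✓), payload 011001.
Byte 3: 0x87 = 10000111 (10xxxxxx ✓), payload 000111.
Concatenate: 0010011001000111 = 0x2647 (16 bits → U+2647).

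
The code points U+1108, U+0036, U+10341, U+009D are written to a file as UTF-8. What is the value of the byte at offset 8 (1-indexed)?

1-indexed offset 8 is 0-indexed offset 7.
U+1108 → 3-byte form E1 84 88 at offsets 0–2.
U+0036 → 1-byte form 36 at offsets 3–3.
U+10341 → 4-byte form F0 90 8D 81 at offsets 4–7.
Offset 7 falls in char 3's range; it's byte 4 of F0 90 8D 81 = 0x81.

0x81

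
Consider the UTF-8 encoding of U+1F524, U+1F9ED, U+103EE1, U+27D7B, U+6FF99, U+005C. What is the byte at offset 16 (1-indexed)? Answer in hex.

1-indexed offset 16 is 0-indexed offset 15.
U+1F524 → 4-byte form F0 9F 94 A4 at offsets 0–3.
U+1F9ED → 4-byte form F0 9F A7 AD at offsets 4–7.
U+103EE1 → 4-byte form F4 83 BB A1 at offsets 8–11.
U+27D7B → 4-byte form F0 A7 B5 BB at offsets 12–15.
Offset 15 falls in char 4's range; it's byte 4 of F0 A7 B5 BB = 0xBB.

0xBB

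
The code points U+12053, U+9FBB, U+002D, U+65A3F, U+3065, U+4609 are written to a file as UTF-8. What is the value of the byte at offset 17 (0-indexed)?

0x89

U+12053 → 4-byte form F0 92 81 93 at offsets 0–3.
U+9FBB → 3-byte form E9 BE BB at offsets 4–6.
U+002D → 1-byte form 2D at offsets 7–7.
U+65A3F → 4-byte form F1 A5 A8 BF at offsets 8–11.
U+3065 → 3-byte form E3 81 A5 at offsets 12–14.
U+4609 → 3-byte form E4 98 89 at offsets 15–17.
Offset 17 falls in char 6's range; it's byte 3 of E4 98 89 = 0x89.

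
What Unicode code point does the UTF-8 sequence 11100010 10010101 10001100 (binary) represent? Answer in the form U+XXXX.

U+254C

Leading byte 0xE2 = 11100010 matches 1110xxxx → 3-byte sequence.
Byte 1: 0xE2 = 11100010, payload 0010 (4 bits).
Byte 2: 0x95 = 10010101 (10xxxxxx ✓), payload 010101.
Byte 3: 0x8C = 10001100 (10xxxxxx ✓), payload 001100.
Concatenate: 0010010101001100 = 0x254C (16 bits → U+254C).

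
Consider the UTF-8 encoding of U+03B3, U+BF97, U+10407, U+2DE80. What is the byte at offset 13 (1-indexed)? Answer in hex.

1-indexed offset 13 is 0-indexed offset 12.
U+03B3 → 2-byte form CE B3 at offsets 0–1.
U+BF97 → 3-byte form EB BE 97 at offsets 2–4.
U+10407 → 4-byte form F0 90 90 87 at offsets 5–8.
U+2DE80 → 4-byte form F0 AD BA 80 at offsets 9–12.
Offset 12 falls in char 4's range; it's byte 4 of F0 AD BA 80 = 0x80.

0x80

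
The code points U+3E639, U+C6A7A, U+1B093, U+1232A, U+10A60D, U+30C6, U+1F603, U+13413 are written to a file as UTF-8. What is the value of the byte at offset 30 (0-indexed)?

0x93

U+3E639 → 4-byte form F0 BE 98 B9 at offsets 0–3.
U+C6A7A → 4-byte form F3 86 A9 BA at offsets 4–7.
U+1B093 → 4-byte form F0 9B 82 93 at offsets 8–11.
U+1232A → 4-byte form F0 92 8C AA at offsets 12–15.
U+10A60D → 4-byte form F4 8A 98 8D at offsets 16–19.
U+30C6 → 3-byte form E3 83 86 at offsets 20–22.
U+1F603 → 4-byte form F0 9F 98 83 at offsets 23–26.
U+13413 → 4-byte form F0 93 90 93 at offsets 27–30.
Offset 30 falls in char 8's range; it's byte 4 of F0 93 90 93 = 0x93.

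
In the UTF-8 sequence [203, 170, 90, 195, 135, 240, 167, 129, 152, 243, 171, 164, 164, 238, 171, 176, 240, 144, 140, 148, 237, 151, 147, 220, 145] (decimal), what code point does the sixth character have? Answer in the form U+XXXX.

U+EAF0

Offset 0: leading byte 0xCB = 11001011 → 2-byte char #1 = CB AA.
Offset 2: leading byte 0x5A = 01011010 → 1-byte char #2 = 5A.
Offset 3: leading byte 0xC3 = 11000011 → 2-byte char #3 = C3 87.
Offset 5: leading byte 0xF0 = 11110000 → 4-byte char #4 = F0 A7 81 98.
Offset 9: leading byte 0xF3 = 11110011 → 4-byte char #5 = F3 AB A4 A4.
Offset 13: leading byte 0xEE = 11101110 → 3-byte char #6 = EE AB B0.
Leading byte 0xEE = 11101110 matches 1110xxxx → 3-byte sequence.
Byte 1: 0xEE = 11101110, payload 1110 (4 bits).
Byte 2: 0xAB = 10101011 (10xxxxxx ✓), payload 101011.
Byte 3: 0xB0 = 10110000 (10xxxxxx ✓), payload 110000.
Concatenate: 1110101011110000 = 0xEAF0 (16 bits → U+EAF0).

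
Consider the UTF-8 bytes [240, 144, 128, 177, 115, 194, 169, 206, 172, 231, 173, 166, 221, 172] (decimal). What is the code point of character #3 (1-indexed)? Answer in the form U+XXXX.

U+00A9

Offset 0: leading byte 0xF0 = 11110000 → 4-byte char #1 = F0 90 80 B1.
Offset 4: leading byte 0x73 = 01110011 → 1-byte char #2 = 73.
Offset 5: leading byte 0xC2 = 11000010 → 2-byte char #3 = C2 A9.
Leading byte 0xC2 = 11000010 matches 110xxxxx → 2-byte sequence.
Byte 1: 0xC2 = 11000010, payload 00010 (5 bits).
Byte 2: 0xA9 = 10101001 (10xxxxxx ✓), payload 101001.
Concatenate: 00010101001 = 0xA9 (11 bits → U+00A9).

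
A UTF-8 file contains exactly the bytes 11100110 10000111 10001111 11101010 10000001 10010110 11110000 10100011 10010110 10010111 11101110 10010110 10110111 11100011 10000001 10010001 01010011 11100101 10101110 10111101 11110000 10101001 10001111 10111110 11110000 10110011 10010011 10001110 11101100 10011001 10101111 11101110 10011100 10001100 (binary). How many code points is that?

Byte at offset 0: 0xE6 = 11100110 → 3-byte char (#1). Advance 3.
Byte at offset 3: 0xEA = 11101010 → 3-byte char (#2). Advance 3.
Byte at offset 6: 0xF0 = 11110000 → 4-byte char (#3). Advance 4.
Byte at offset 10: 0xEE = 11101110 → 3-byte char (#4). Advance 3.
Byte at offset 13: 0xE3 = 11100011 → 3-byte char (#5). Advance 3.
Byte at offset 16: 0x53 = 01010011 → 1-byte char (#6). Advance 1.
Byte at offset 17: 0xE5 = 11100101 → 3-byte char (#7). Advance 3.
Byte at offset 20: 0xF0 = 11110000 → 4-byte char (#8). Advance 4.
Byte at offset 24: 0xF0 = 11110000 → 4-byte char (#9). Advance 4.
Byte at offset 28: 0xEC = 11101100 → 3-byte char (#10). Advance 3.
Byte at offset 31: 0xEE = 11101110 → 3-byte char (#11). Advance 3.
Reached end at offset 34 after 11 code points.

11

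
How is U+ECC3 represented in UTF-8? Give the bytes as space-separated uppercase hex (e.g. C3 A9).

EE B3 83

U+ECC3 = 0xECC3 = 60611 decimal. In range U+0800–U+FFFF → 3-byte form: 1110xxxx 10xxxxxx 10xxxxxx.
Binary (16 bits): 1110110011000011.
Split 4+6+6: 1110 | 110011 | 000011.
Byte 1: 11101110 = 0xEE.
Byte 2: 10110011 = 0xB3.
Byte 3: 10000011 = 0x83.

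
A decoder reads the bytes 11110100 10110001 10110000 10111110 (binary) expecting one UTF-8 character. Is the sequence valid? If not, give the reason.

invalid (encodes a value above U+10FFFF)

Leading byte 0xF4 = 11110100 → 4-byte form.
Payload = 0x131C3E, which exceeds U+10FFFF, the maximum Unicode code point. (Leading bytes F5–FF, or F4 followed by ≥ 0x90, are invalid.)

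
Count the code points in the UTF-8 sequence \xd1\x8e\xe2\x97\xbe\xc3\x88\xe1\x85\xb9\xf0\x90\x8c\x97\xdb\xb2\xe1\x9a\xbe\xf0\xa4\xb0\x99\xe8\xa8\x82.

9

Byte at offset 0: 0xD1 = 11010001 → 2-byte char (#1). Advance 2.
Byte at offset 2: 0xE2 = 11100010 → 3-byte char (#2). Advance 3.
Byte at offset 5: 0xC3 = 11000011 → 2-byte char (#3). Advance 2.
Byte at offset 7: 0xE1 = 11100001 → 3-byte char (#4). Advance 3.
Byte at offset 10: 0xF0 = 11110000 → 4-byte char (#5). Advance 4.
Byte at offset 14: 0xDB = 11011011 → 2-byte char (#6). Advance 2.
Byte at offset 16: 0xE1 = 11100001 → 3-byte char (#7). Advance 3.
Byte at offset 19: 0xF0 = 11110000 → 4-byte char (#8). Advance 4.
Byte at offset 23: 0xE8 = 11101000 → 3-byte char (#9). Advance 3.
Reached end at offset 26 after 9 code points.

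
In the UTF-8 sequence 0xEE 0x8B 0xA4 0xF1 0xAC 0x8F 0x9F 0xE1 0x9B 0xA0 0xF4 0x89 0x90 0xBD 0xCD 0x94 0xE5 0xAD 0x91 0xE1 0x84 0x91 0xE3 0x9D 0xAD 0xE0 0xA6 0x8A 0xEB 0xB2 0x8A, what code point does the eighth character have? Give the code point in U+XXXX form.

U+376D

Offset 0: leading byte 0xEE = 11101110 → 3-byte char #1 = EE 8B A4.
Offset 3: leading byte 0xF1 = 11110001 → 4-byte char #2 = F1 AC 8F 9F.
Offset 7: leading byte 0xE1 = 11100001 → 3-byte char #3 = E1 9B A0.
Offset 10: leading byte 0xF4 = 11110100 → 4-byte char #4 = F4 89 90 BD.
Offset 14: leading byte 0xCD = 11001101 → 2-byte char #5 = CD 94.
Offset 16: leading byte 0xE5 = 11100101 → 3-byte char #6 = E5 AD 91.
Offset 19: leading byte 0xE1 = 11100001 → 3-byte char #7 = E1 84 91.
Offset 22: leading byte 0xE3 = 11100011 → 3-byte char #8 = E3 9D AD.
Leading byte 0xE3 = 11100011 matches 1110xxxx → 3-byte sequence.
Byte 1: 0xE3 = 11100011, payload 0011 (4 bits).
Byte 2: 0x9D = 10011101 (10xxxxxx ✓), payload 011101.
Byte 3: 0xAD = 10101101 (10xxxxxx ✓), payload 101101.
Concatenate: 0011011101101101 = 0x376D (16 bits → U+376D).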